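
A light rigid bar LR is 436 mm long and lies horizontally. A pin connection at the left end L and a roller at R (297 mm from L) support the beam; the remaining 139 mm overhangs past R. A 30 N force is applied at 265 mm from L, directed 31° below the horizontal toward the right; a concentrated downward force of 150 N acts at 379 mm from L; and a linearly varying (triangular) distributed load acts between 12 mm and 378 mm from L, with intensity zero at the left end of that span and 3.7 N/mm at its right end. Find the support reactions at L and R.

L_x = -25.72 N, L_y = 53.72 N, R_y = 788.8 N

Resultant of the triangular load: ½ × 3.7 × 366 = 677.1 N, acting at 256 mm from L (one-third of the span from the peak).
ΣM about L: R_y·297 − 30·sin31°·265 − 150·379 − (½·3.7·366)·256 = 0 → R_y = 234282/297 = 788.828 ≈ 788.8 N.
ΣF_y = 0: L_y + 788.828 − 30·sin31° − 150 − ½·3.7·366 = 0 → L_y = 53.72 N.
ΣF_x = 0: L_x + 30·cos31° = 0 → L_x = -25.72 N.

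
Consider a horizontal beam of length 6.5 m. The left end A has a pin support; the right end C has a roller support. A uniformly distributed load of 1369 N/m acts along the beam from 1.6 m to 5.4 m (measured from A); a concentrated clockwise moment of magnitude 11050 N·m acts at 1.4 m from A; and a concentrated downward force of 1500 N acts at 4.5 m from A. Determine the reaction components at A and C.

A_x = 0, A_y = 1163 N, C_y = 5540 N

Resultant of the distributed load: 1369 × 3.8 = 5202.2 N at 3.5 m from A.
Taking moments about A: C_y·6.5 − (1369·3.8)·3.5 − 11050 − 1500·4.5 = 0 → C_y = 36007.7/6.5 = 5539.65 ≈ 5540 N.
ΣF_y = 0: A_y + 5539.65 − 1369·3.8 − 1500 = 0 → A_y = 1163 N.
ΣF_x = 0: no horizontal applied forces, so A_x = 0.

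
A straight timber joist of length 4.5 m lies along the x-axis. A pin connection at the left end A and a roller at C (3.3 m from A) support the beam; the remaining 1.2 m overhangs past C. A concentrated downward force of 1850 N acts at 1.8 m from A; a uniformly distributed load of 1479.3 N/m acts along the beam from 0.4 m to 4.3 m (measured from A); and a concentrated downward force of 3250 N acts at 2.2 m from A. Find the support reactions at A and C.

A_x = 0, A_y = 3585 N, C_y = 7284 N

Resultant of the distributed load: 1479.3 × 3.9 = 5769.27 N at 2.35 m from A.
Taking moments about A: C_y·3.3 − 1850·1.8 − (1479.3·3.9)·2.35 − 3250·2.2 = 0 → C_y = 24037.7845/3.3 = 7284.18 ≈ 7284 N.
ΣF_y = 0: A_y + 7284.18 − 1850 − 1479.3·3.9 − 3250 = 0 → A_y = 3585 N.
ΣF_x = 0: no horizontal applied forces, so A_x = 0.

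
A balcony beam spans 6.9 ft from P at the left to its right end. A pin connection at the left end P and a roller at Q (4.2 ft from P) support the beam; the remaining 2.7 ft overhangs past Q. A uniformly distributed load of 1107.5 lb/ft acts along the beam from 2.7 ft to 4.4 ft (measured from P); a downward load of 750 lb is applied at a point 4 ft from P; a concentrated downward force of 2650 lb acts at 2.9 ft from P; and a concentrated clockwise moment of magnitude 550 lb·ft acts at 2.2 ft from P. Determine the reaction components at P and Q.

P_x = 0, P_y = 1016 lb, Q_y = 4266 lb

Resultant of the distributed load: 1107.5 × 1.7 = 1882.75 lb at 3.55 ft from P.
Moments about P: Q_y·4.2 − (1107.5·1.7)·3.55 − 750·4 − 2650·2.9 − 550 = 0 → Q_y = 17918.7625/4.2 = 4266.37 ≈ 4266 lb.
ΣF_y = 0: P_y + 4266.37 − 1107.5·1.7 − 750 − 2650 = 0 → P_y = 1016 lb.
ΣF_x = 0: no horizontal applied forces, so P_x = 0.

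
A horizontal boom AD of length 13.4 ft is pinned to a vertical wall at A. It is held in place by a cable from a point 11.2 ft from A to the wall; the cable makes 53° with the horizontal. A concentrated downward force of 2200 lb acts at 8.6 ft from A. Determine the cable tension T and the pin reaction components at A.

T = 2115 lb, A_x = 1273 lb, A_y = 510.7 lb

ΣM about A: T·sin53°·11.2 − 2200·8.6 = 0 → T = 18920/(11.2·0.798636) = 2115.21 ≈ 2115 lb.
ΣF_x = 0: A_x − T·cos53° = 0 → A_x = 2115.21 × 0.601815 = 1273 lb.
ΣF_y = 0: A_y + T·sin53° − 2200 = 0 → A_y = 2200 − 2115.21 × 0.798636 = 510.7 lb.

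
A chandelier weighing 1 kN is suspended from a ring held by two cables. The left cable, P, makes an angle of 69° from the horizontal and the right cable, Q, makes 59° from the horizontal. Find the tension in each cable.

ΣF_x = 0: −T_P·cos69° + T_Q·cos59° = 0 → T_Q = 0.695809·T_P.
ΣF_y = 0: T_P·sin69° + T_Q·sin59° = 1.
Substitute: T_P·(0.93358 + 0.695809·0.857167) = 1 → T_P = 0.653593 ≈ 0.6536 kN.
Then T_Q = 0.695809 × 0.653593 = 0.4548 kN.

T_P = 0.6536 kN, T_Q = 0.4548 kN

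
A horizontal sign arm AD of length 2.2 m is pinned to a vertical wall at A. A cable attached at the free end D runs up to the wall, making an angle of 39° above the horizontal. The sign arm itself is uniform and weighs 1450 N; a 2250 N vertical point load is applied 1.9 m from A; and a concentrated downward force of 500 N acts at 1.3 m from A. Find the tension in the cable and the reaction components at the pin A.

T = 4709 N, A_x = 3660 N, A_y = 1236 N

ΣM about A: T·sin39°·2.2 − 1450·1.1 − 2250·1.9 − 500·1.3 = 0 → T = 6520/(2.2·0.62932) = 4709.27 ≈ 4709 N.
ΣF_x = 0: A_x − T·cos39° = 0 → A_x = 4709.27 × 0.777146 = 3660 N.
ΣF_y = 0: A_y + T·sin39° − 1450 − 2250 − 500 = 0 → A_y = 4200 − 4709.27 × 0.62932 = 1236 N.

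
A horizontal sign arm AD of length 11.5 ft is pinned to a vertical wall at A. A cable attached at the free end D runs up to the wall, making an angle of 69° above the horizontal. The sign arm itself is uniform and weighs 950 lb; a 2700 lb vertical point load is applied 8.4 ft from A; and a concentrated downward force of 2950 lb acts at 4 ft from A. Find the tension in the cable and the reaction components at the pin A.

T = 3720 lb, A_x = 1333 lb, A_y = 3127 lb

ΣM about A: T·sin69°·11.5 − 950·5.75 − 2700·8.4 − 2950·4 = 0 → T = 39942.5/(11.5·0.93358) = 3720.37 ≈ 3720 lb.
ΣF_x = 0: A_x − T·cos69° = 0 → A_x = 3720.37 × 0.358368 = 1333 lb.
ΣF_y = 0: A_y + T·sin69° − 950 − 2700 − 2950 = 0 → A_y = 6600 − 3720.37 × 0.93358 = 3127 lb.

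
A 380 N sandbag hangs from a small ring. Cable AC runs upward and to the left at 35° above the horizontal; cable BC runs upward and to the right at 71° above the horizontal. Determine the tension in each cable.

ΣF_x = 0: −T_AC·cos35° + T_BC·cos71° = 0 → T_BC = 2.51607·T_AC.
ΣF_y = 0: T_AC·sin35° + T_BC·sin71° = 380.
Substitute: T_AC·(0.573576 + 2.51607·0.945519) = 380 → T_AC = 128.702 ≈ 128.7 N.
Then T_BC = 2.51607 × 128.702 = 323.8 N.

T_AC = 128.7 N, T_BC = 323.8 N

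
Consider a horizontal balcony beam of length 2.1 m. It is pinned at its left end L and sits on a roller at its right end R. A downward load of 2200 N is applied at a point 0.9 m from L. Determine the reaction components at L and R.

L_x = 0, L_y = 1257 N, R_y = 942.9 N

ΣM about L: R_y·2.1 − 2200·0.9 = 0 → R_y = 1980/2.1 = 942.857 ≈ 942.9 N.
ΣF_y = 0: L_y + 942.857 − 2200 = 0 → L_y = 1257 N.
ΣF_x = 0: no horizontal applied forces, so L_x = 0.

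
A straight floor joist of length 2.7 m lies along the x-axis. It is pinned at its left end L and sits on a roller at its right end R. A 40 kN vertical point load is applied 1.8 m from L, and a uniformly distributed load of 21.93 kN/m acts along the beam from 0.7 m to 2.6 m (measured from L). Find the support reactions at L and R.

L_x = 0, L_y = 29.54 kN, R_y = 52.13 kN

Resultant of the distributed load: 21.93 × 1.9 = 41.667 kN at 1.65 m from L.
Taking moments about L: R_y·2.7 − 40·1.8 − (21.93·1.9)·1.65 = 0 → R_y = 140.75055/2.7 = 52.1298 ≈ 52.13 kN.
ΣF_y = 0: L_y + 52.1298 − 40 − 21.93·1.9 = 0 → L_y = 29.54 kN.
ΣF_x = 0: no horizontal applied forces, so L_x = 0.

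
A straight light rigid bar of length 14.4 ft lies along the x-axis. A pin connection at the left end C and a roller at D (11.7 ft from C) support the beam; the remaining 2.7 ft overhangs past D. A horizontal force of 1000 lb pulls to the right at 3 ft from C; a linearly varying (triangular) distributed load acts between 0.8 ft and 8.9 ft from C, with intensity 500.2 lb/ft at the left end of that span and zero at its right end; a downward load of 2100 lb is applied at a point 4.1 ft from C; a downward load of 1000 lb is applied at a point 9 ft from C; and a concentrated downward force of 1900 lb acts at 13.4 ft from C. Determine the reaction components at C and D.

C_x = -1000 lb, C_y = 2739 lb, D_y = 4287 lb

Resultant of the triangular load: ½ × 500.2 × 8.1 = 2025.81 lb, acting at 3.5 ft from C (one-third of the span from the peak).
Taking moments about C: D_y·11.7 − (½·500.2·8.1)·3.5 − 2100·4.1 − 1000·9 − 1900·13.4 = 0 → D_y = 50160.335/11.7 = 4287.21 ≈ 4287 lb.
ΣF_y = 0: C_y + 4287.21 − ½·500.2·8.1 − 2100 − 1000 − 1900 = 0 → C_y = 2739 lb.
ΣF_x = 0: C_x + 1000 = 0 → C_x = -1000 lb.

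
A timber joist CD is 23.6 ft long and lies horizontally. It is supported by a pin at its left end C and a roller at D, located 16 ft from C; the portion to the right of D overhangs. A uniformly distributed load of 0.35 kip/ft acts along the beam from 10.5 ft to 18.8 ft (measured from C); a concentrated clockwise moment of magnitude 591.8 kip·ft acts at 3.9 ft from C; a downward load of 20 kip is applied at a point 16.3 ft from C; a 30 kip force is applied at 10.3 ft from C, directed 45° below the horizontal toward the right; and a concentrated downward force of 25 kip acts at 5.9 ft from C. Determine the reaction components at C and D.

Resultant of the distributed load: 0.35 × 8.3 = 2.905 kip at 14.65 ft from C.
Taking moments about C: D_y·16 − (0.35·8.3)·14.65 − 591.8 − 20·16.3 − 30·sin45°·10.3 − 25·5.9 = 0 → D_y = 1326.35/16 = 82.8969 ≈ 82.90 kip.
ΣF_y = 0: C_y + 82.8969 − 0.35·8.3 − 20 − 30·sin45° − 25 = 0 → C_y = -13.78 kip.
ΣF_x = 0: C_x + 30·cos45° = 0 → C_x = -21.21 kip.

C_x = -21.21 kip, C_y = -13.78 kip, D_y = 82.90 kip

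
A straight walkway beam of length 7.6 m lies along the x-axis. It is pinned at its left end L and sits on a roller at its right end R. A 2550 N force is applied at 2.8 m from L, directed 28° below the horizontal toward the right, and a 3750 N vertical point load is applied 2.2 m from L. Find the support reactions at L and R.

ΣM about L: R_y·7.6 − 2550·sin28°·2.8 − 3750·2.2 = 0 → R_y = 11602/7.6 = 1526.58 ≈ 1527 N.
ΣF_y = 0: L_y + 1526.58 − 2550·sin28° − 3750 = 0 → L_y = 3421 N.
ΣF_x = 0: L_x + 2550·cos28° = 0 → L_x = -2252 N.

L_x = -2252 N, L_y = 3421 N, R_y = 1527 N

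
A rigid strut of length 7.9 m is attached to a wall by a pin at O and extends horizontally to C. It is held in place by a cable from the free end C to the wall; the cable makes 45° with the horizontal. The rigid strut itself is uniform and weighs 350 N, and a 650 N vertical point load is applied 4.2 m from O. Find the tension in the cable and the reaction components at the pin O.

ΣM about O: T·sin45°·7.9 − 350·3.95 − 650·4.2 = 0 → T = 4112.5/(7.9·0.707107) = 736.196 ≈ 736.2 N.
ΣF_x = 0: O_x − T·cos45° = 0 → O_x = 736.196 × 0.707107 = 520.6 N.
ΣF_y = 0: O_y + T·sin45° − 350 − 650 = 0 → O_y = 1000 − 736.196 × 0.707107 = 479.4 N.

T = 736.2 N, O_x = 520.6 N, O_y = 479.4 N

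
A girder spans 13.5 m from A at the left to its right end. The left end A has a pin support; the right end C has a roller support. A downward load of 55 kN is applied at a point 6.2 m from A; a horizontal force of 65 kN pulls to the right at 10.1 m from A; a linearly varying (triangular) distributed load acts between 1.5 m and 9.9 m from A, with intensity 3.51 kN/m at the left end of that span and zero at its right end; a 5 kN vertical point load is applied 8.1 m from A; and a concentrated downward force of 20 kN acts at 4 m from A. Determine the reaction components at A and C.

A_x = -65.00 kN, A_y = 55.86 kN, C_y = 38.88 kN

Resultant of the triangular load: ½ × 3.51 × 8.4 = 14.742 kN, acting at 4.3 m from A (one-third of the span from the peak).
Taking moments about A: C_y·13.5 − 55·6.2 − (½·3.51·8.4)·4.3 − 5·8.1 − 20·4 = 0 → C_y = 524.8906/13.5 = 38.8808 ≈ 38.88 kN.
ΣF_y = 0: A_y + 38.8808 − 55 − ½·3.51·8.4 − 5 − 20 = 0 → A_y = 55.86 kN.
ΣF_x = 0: A_x + 65 = 0 → A_x = -65.00 kN.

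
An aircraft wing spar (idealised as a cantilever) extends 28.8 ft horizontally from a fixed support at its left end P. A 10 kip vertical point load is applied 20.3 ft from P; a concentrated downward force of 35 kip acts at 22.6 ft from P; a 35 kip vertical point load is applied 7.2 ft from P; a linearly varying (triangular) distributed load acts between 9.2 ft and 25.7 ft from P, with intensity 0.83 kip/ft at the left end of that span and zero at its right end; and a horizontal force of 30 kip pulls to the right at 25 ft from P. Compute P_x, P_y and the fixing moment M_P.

P_x = -30.00 kip, P_y = 86.85 kip, M_P = 1347 kip·ft

Resultant of the triangular load: ½ × 0.83 × 16.5 = 6.8475 kip, acting at 14.7 ft from P (one-third of the span from the peak).
ΣF_x = 0: P_x + 30 = 0 → P_x = -30.00 kip.
ΣF_y = 0: P_y − 10 − 35 − 35 − ½·0.83·16.5 = 0 → P_y = 86.85 kip.
ΣM about P: M_P − 10·20.3 − 35·22.6 − 35·7.2 − (½·0.83·16.5)·14.7 = 0 → M_P = 1347 kip·ft.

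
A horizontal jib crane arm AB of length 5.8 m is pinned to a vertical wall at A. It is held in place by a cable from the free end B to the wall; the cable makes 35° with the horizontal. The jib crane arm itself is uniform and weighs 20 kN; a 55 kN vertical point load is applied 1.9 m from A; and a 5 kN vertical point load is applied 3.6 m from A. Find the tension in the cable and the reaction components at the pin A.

ΣM about A: T·sin35°·5.8 − 20·2.9 − 55·1.9 − 5·3.6 = 0 → T = 180.5/(5.8·0.573576) = 54.2573 ≈ 54.26 kN.
ΣF_x = 0: A_x − T·cos35° = 0 → A_x = 54.2573 × 0.819152 = 44.44 kN.
ΣF_y = 0: A_y + T·sin35° − 20 − 55 − 5 = 0 → A_y = 80 − 54.2573 × 0.573576 = 48.88 kN.

T = 54.26 kN, A_x = 44.44 kN, A_y = 48.88 kN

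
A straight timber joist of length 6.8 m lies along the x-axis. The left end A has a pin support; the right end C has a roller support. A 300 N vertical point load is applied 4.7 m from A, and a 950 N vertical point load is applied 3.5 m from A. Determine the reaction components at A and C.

A_x = 0, A_y = 553.7 N, C_y = 696.3 N

Moments about A: C_y·6.8 − 300·4.7 − 950·3.5 = 0 → C_y = 4735/6.8 = 696.324 ≈ 696.3 N.
ΣF_y = 0: A_y + 696.324 − 300 − 950 = 0 → A_y = 553.7 N.
ΣF_x = 0: no horizontal applied forces, so A_x = 0.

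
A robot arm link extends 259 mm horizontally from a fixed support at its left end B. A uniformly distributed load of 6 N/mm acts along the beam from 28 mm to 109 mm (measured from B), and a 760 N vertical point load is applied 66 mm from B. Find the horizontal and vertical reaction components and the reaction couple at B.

Resultant of the distributed load: 6 × 81 = 486 N at 68.5 mm from B.
ΣF_x = 0: B_x = 0.
ΣF_y = 0: B_y − 6·81 − 760 = 0 → B_y = 1246 N.
ΣM about B: M_B − (6·81)·68.5 − 760·66 = 0 → M_B = 83450 N·mm.

B_x = 0, B_y = 1246 N, M_B = 83450 N·mm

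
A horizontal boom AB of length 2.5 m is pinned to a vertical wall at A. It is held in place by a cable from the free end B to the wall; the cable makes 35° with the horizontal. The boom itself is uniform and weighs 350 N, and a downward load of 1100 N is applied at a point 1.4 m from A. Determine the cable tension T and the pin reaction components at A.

T = 1379 N, A_x = 1130 N, A_y = 659.0 N

ΣM about A: T·sin35°·2.5 − 350·1.25 − 1100·1.4 = 0 → T = 1977.5/(2.5·0.573576) = 1379.07 ≈ 1379 N.
ΣF_x = 0: A_x − T·cos35° = 0 → A_x = 1379.07 × 0.819152 = 1130 N.
ΣF_y = 0: A_y + T·sin35° − 350 − 1100 = 0 → A_y = 1450 − 1379.07 × 0.573576 = 659.0 N.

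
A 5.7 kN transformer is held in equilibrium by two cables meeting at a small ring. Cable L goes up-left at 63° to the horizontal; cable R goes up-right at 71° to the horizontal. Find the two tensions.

ΣF_x = 0: −T_L·cos63° + T_R·cos71° = 0 → T_R = 1.39446·T_L.
ΣF_y = 0: T_L·sin63° + T_R·sin71° = 5.7.
Substitute: T_L·(0.891007 + 1.39446·0.945519) = 5.7 → T_L = 2.57977 ≈ 2.580 kN.
Then T_R = 1.39446 × 2.57977 = 3.597 kN.

T_L = 2.580 kN, T_R = 3.597 kN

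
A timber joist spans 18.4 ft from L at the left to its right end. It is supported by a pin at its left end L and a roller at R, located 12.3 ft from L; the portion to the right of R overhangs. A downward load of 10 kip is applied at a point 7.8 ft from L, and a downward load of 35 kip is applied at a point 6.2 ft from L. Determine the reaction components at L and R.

ΣM about L: R_y·12.3 − 10·7.8 − 35·6.2 = 0 → R_y = 295/12.3 = 23.9837 ≈ 23.98 kip.
ΣF_y = 0: L_y + 23.9837 − 10 − 35 = 0 → L_y = 21.02 kip.
ΣF_x = 0: no horizontal applied forces, so L_x = 0.

L_x = 0, L_y = 21.02 kip, R_y = 23.98 kip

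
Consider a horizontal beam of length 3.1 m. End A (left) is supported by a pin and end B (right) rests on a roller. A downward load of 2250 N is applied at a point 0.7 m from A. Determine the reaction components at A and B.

Taking moments about A: B_y·3.1 − 2250·0.7 = 0 → B_y = 1575/3.1 = 508.065 ≈ 508.1 N.
ΣF_y = 0: A_y + 508.065 − 2250 = 0 → A_y = 1742 N.
ΣF_x = 0: no horizontal applied forces, so A_x = 0.

A_x = 0, A_y = 1742 N, B_y = 508.1 N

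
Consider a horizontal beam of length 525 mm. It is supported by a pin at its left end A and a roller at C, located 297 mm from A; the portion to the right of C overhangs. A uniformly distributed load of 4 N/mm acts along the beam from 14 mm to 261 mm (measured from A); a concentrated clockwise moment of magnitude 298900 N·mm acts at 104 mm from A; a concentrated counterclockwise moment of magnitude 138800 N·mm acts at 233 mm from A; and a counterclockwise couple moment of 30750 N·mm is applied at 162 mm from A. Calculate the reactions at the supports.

A_x = 0, A_y = 95.07 N, C_y = 892.9 N

Resultant of the distributed load: 4 × 247 = 988 N at 137.5 mm from A.
Moments about A: C_y·297 − (4·247)·137.5 − 298900 + 138800 + 30750 = 0 → C_y = 265200/297 = 892.929 ≈ 892.9 N.
ΣF_y = 0: A_y + 892.929 − 4·247 = 0 → A_y = 95.07 N.
ΣF_x = 0: no horizontal applied forces, so A_x = 0.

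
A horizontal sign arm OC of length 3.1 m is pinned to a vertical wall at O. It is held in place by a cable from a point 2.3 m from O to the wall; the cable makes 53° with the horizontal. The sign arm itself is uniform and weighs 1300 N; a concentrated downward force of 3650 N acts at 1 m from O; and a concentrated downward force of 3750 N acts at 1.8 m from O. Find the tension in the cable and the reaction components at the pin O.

ΣM about O: T·sin53°·2.3 − 1300·1.55 − 3650·1 − 3750·1.8 = 0 → T = 12415/(2.3·0.798636) = 6758.81 ≈ 6759 N.
ΣF_x = 0: O_x − T·cos53° = 0 → O_x = 6758.81 × 0.601815 = 4068 N.
ΣF_y = 0: O_y + T·sin53° − 1300 − 3650 − 3750 = 0 → O_y = 8700 − 6758.81 × 0.798636 = 3302 N.

T = 6759 N, O_x = 4068 N, O_y = 3302 N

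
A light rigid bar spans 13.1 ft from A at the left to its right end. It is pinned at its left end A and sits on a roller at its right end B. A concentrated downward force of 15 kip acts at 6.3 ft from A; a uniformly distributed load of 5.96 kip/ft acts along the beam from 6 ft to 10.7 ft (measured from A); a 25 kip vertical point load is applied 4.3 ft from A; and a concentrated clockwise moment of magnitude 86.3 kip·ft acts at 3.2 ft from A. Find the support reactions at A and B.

A_x = 0, A_y = 28.15 kip, B_y = 39.86 kip

Resultant of the distributed load: 5.96 × 4.7 = 28.012 kip at 8.35 ft from A.
ΣM about A: B_y·13.1 − 15·6.3 − (5.96·4.7)·8.35 − 25·4.3 − 86.3 = 0 → B_y = 522.2002/13.1 = 39.8626 ≈ 39.86 kip.
ΣF_y = 0: A_y + 39.8626 − 15 − 5.96·4.7 − 25 = 0 → A_y = 28.15 kip.
ΣF_x = 0: no horizontal applied forces, so A_x = 0.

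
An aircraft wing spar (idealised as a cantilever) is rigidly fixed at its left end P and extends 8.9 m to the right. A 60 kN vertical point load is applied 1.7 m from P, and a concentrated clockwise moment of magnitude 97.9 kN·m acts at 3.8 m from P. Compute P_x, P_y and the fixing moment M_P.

ΣF_x = 0: P_x = 0.
ΣF_y = 0: P_y − 60 = 0 → P_y = 60.00 kN.
ΣM about P: M_P − 60·1.7 − 97.9 = 0 → M_P = 199.9 kN·m.

P_x = 0, P_y = 60.00 kN, M_P = 199.9 kN·m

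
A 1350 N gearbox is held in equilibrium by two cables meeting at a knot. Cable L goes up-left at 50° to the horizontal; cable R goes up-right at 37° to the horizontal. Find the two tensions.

T_L = 1080 N, T_R = 869.0 N

ΣF_x = 0: −T_L·cos50° + T_R·cos37° = 0 → T_R = 0.804857·T_L.
ΣF_y = 0: T_L·sin50° + T_R·sin37° = 1350.
Substitute: T_L·(0.766044 + 0.804857·0.601815) = 1350 → T_L = 1079.64 ≈ 1080 N.
Then T_R = 0.804857 × 1079.64 = 869.0 N.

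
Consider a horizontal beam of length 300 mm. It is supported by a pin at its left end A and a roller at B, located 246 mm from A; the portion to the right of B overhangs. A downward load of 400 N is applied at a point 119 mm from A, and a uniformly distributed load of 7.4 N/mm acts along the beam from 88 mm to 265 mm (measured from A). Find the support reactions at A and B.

A_x = 0, A_y = 576.5 N, B_y = 1133 N

Resultant of the distributed load: 7.4 × 177 = 1309.8 N at 176.5 mm from A.
ΣM about A: B_y·246 − 400·119 − (7.4·177)·176.5 = 0 → B_y = 278779.7/246 = 1133.25 ≈ 1133 N.
ΣF_y = 0: A_y + 1133.25 − 400 − 7.4·177 = 0 → A_y = 576.5 N.
ΣF_x = 0: no horizontal applied forces, so A_x = 0.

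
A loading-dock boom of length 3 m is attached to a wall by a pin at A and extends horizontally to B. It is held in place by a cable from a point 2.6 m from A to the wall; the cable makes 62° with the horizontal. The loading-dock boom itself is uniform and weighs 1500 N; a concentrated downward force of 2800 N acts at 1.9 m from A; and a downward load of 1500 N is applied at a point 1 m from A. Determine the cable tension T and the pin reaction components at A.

ΣM about A: T·sin62°·2.6 − 1500·1.5 − 2800·1.9 − 1500·1 = 0 → T = 9070/(2.6·0.882948) = 3950.93 ≈ 3951 N.
ΣF_x = 0: A_x − T·cos62° = 0 → A_x = 3950.93 × 0.469472 = 1855 N.
ΣF_y = 0: A_y + T·sin62° − 1500 − 2800 − 1500 = 0 → A_y = 5800 − 3950.93 × 0.882948 = 2312 N.

T = 3951 N, A_x = 1855 N, A_y = 2312 N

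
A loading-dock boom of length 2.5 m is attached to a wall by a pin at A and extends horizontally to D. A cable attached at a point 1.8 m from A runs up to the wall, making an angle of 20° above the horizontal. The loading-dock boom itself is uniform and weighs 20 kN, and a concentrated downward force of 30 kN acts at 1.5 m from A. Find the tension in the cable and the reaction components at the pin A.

ΣM about A: T·sin20°·1.8 − 20·1.25 − 30·1.5 = 0 → T = 70/(1.8·0.34202) = 113.704 ≈ 113.7 kN.
ΣF_x = 0: A_x − T·cos20° = 0 → A_x = 113.704 × 0.939693 = 106.8 kN.
ΣF_y = 0: A_y + T·sin20° − 20 − 30 = 0 → A_y = 50 − 113.704 × 0.34202 = 11.11 kN.

T = 113.7 kN, A_x = 106.8 kN, A_y = 11.11 kN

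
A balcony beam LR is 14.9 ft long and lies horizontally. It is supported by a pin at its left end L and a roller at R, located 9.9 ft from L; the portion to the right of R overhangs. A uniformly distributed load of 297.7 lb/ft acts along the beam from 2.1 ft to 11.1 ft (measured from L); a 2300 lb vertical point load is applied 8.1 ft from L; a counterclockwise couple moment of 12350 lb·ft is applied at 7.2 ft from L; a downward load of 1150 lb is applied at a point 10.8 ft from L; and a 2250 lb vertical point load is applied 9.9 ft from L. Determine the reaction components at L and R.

L_x = 0, L_y = 2454 lb, R_y = 5925 lb

Resultant of the distributed load: 297.7 × 9 = 2679.3 lb at 6.6 ft from L.
ΣM about L: R_y·9.9 − (297.7·9)·6.6 − 2300·8.1 + 12350 − 1150·10.8 − 2250·9.9 = 0 → R_y = 58658.38/9.9 = 5925.09 ≈ 5925 lb.
ΣF_y = 0: L_y + 5925.09 − 297.7·9 − 2300 − 1150 − 2250 = 0 → L_y = 2454 lb.
ΣF_x = 0: no horizontal applied forces, so L_x = 0.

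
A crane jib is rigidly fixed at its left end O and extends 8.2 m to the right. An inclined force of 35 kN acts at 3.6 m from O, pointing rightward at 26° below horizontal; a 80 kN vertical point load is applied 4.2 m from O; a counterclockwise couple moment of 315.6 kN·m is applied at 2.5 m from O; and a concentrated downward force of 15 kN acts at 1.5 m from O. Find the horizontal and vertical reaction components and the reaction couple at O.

O_x = -31.46 kN, O_y = 110.3 kN, M_O = 98.13 kN·m

ΣF_x = 0: O_x + 35·cos26° = 0 → O_x = -31.46 kN.
ΣF_y = 0: O_y − 35·sin26° − 80 − 15 = 0 → O_y = 110.3 kN.
ΣM about O: M_O − 35·sin26°·3.6 − 80·4.2 + 315.6 − 15·1.5 = 0 → M_O = 98.13 kN·m.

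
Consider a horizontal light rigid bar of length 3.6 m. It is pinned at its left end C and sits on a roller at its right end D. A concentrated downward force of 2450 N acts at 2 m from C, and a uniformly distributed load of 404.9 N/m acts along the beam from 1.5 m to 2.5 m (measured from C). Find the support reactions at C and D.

Resultant of the distributed load: 404.9 × 1 = 404.9 N at 2 m from C.
Moments about C: D_y·3.6 − 2450·2 − (404.9·1)·2 = 0 → D_y = 5709.8/3.6 = 1586.06 ≈ 1586 N.
ΣF_y = 0: C_y + 1586.06 − 2450 − 404.9·1 = 0 → C_y = 1269 N.
ΣF_x = 0: no horizontal applied forces, so C_x = 0.

C_x = 0, C_y = 1269 N, D_y = 1586 N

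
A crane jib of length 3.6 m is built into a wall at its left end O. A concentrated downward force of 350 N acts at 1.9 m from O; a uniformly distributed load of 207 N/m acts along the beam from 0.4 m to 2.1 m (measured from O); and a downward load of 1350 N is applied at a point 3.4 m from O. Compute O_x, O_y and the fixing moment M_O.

Resultant of the distributed load: 207 × 1.7 = 351.9 N at 1.25 m from O.
ΣF_x = 0: O_x = 0.
ΣF_y = 0: O_y − 350 − 207·1.7 − 1350 = 0 → O_y = 2052 N.
ΣM about O: M_O − 350·1.9 − (207·1.7)·1.25 − 1350·3.4 = 0 → M_O = 5695 N·m.

O_x = 0, O_y = 2052 N, M_O = 5695 N·m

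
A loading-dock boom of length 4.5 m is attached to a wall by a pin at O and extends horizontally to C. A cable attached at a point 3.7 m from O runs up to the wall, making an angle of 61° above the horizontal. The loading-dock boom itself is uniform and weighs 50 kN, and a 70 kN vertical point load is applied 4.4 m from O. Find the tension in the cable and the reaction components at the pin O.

T = 129.9 kN, O_x = 63.00 kN, O_y = 6.351 kN

ΣM about O: T·sin61°·3.7 − 50·2.25 − 70·4.4 = 0 → T = 420.5/(3.7·0.87462) = 129.941 ≈ 129.9 kN.
ΣF_x = 0: O_x − T·cos61° = 0 → O_x = 129.941 × 0.48481 = 63.00 kN.
ΣF_y = 0: O_y + T·sin61° − 50 − 70 = 0 → O_y = 120 − 129.941 × 0.87462 = 6.351 kN.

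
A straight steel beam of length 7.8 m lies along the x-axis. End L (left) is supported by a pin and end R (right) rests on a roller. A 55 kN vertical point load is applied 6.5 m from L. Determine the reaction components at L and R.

L_x = 0, L_y = 9.167 kN, R_y = 45.83 kN

Moments about L: R_y·7.8 − 55·6.5 = 0 → R_y = 357.5/7.8 = 45.8333 ≈ 45.83 kN.
ΣF_y = 0: L_y + 45.8333 − 55 = 0 → L_y = 9.167 kN.
ΣF_x = 0: no horizontal applied forces, so L_x = 0.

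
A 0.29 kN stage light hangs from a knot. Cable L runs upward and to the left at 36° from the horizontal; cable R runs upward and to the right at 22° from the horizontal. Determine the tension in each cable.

ΣF_x = 0: −T_L·cos36° + T_R·cos22° = 0 → T_R = 0.872553·T_L.
ΣF_y = 0: T_L·sin36° + T_R·sin22° = 0.29.
Substitute: T_L·(0.587785 + 0.872553·0.374607) = 0.29 → T_L = 0.317061 ≈ 0.3171 kN.
Then T_R = 0.872553 × 0.317061 = 0.2767 kN.

T_L = 0.3171 kN, T_R = 0.2767 kN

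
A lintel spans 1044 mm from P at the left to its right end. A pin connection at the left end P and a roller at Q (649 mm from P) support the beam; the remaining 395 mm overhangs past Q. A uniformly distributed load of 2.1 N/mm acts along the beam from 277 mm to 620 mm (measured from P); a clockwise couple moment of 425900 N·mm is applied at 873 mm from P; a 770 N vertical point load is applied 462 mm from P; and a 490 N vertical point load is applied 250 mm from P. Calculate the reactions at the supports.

P_x = 0, P_y = 89.40 N, Q_y = 1891 N

Resultant of the distributed load: 2.1 × 343 = 720.3 N at 448.5 mm from P.
Moments about P: Q_y·649 − (2.1·343)·448.5 − 425900 − 770·462 − 490·250 = 0 → Q_y = 1227194.55/649 = 1890.9 ≈ 1891 N.
ΣF_y = 0: P_y + 1890.9 − 2.1·343 − 770 − 490 = 0 → P_y = 89.40 N.
ΣF_x = 0: no horizontal applied forces, so P_x = 0.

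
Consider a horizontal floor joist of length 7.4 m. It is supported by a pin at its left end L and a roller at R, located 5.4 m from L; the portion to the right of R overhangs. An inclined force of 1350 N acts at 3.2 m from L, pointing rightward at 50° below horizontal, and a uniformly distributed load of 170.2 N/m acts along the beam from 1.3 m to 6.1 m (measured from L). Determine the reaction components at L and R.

Resultant of the distributed load: 170.2 × 4.8 = 816.96 N at 3.7 m from L.
ΣM about L: R_y·5.4 − 1350·sin50°·3.2 − (170.2·4.8)·3.7 = 0 → R_y = 6332.06/5.4 = 1172.6 ≈ 1173 N.
ΣF_y = 0: L_y + 1172.6 − 1350·sin50° − 170.2·4.8 = 0 → L_y = 678.5 N.
ΣF_x = 0: L_x + 1350·cos50° = 0 → L_x = -867.8 N.

L_x = -867.8 N, L_y = 678.5 N, R_y = 1173 N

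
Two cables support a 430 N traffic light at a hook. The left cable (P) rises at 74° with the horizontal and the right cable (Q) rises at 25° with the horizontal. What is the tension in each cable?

T_P = 394.6 N, T_Q = 120.0 N

ΣF_x = 0: −T_P·cos74° + T_Q·cos25° = 0 → T_Q = 0.304132·T_P.
ΣF_y = 0: T_P·sin74° + T_Q·sin25° = 430.
Substitute: T_P·(0.961262 + 0.304132·0.422618) = 430 → T_P = 394.57 ≈ 394.6 N.
Then T_Q = 0.304132 × 394.57 = 120.0 N.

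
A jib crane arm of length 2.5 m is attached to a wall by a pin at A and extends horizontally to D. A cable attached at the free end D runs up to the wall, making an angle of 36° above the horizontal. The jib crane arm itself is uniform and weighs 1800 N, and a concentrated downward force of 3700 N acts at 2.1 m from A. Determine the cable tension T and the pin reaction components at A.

T = 6819 N, A_x = 5517 N, A_y = 1492 N

ΣM about A: T·sin36°·2.5 − 1800·1.25 − 3700·2.1 = 0 → T = 10020/(2.5·0.587785) = 6818.82 ≈ 6819 N.
ΣF_x = 0: A_x − T·cos36° = 0 → A_x = 6818.82 × 0.809017 = 5517 N.
ΣF_y = 0: A_y + T·sin36° − 1800 − 3700 = 0 → A_y = 5500 − 6818.82 × 0.587785 = 1492 N.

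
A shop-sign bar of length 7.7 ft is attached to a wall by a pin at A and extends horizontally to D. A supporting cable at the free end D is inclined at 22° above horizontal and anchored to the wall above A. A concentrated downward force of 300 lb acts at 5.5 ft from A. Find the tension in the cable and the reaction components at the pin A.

ΣM about A: T·sin22°·7.7 − 300·5.5 = 0 → T = 1650/(7.7·0.374607) = 572.028 ≈ 572.0 lb.
ΣF_x = 0: A_x − T·cos22° = 0 → A_x = 572.028 × 0.927184 = 530.4 lb.
ΣF_y = 0: A_y + T·sin22° − 300 = 0 → A_y = 300 − 572.028 × 0.374607 = 85.71 lb.

T = 572.0 lb, A_x = 530.4 lb, A_y = 85.71 lb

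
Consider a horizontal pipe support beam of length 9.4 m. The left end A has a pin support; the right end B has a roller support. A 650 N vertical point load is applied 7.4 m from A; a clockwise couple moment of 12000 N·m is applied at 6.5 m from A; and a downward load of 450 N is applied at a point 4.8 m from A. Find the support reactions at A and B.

A_x = 0, A_y = -918.1 N, B_y = 2018 N

ΣM about A: B_y·9.4 − 650·7.4 − 12000 − 450·4.8 = 0 → B_y = 18970/9.4 = 2018.09 ≈ 2018 N.
ΣF_y = 0: A_y + 2018.09 − 650 − 450 = 0 → A_y = -918.1 N.
ΣF_x = 0: no horizontal applied forces, so A_x = 0.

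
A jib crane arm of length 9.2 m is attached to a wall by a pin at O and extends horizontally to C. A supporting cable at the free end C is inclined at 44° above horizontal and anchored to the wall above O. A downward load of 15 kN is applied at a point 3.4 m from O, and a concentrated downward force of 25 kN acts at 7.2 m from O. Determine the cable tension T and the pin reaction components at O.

ΣM about O: T·sin44°·9.2 − 15·3.4 − 25·7.2 = 0 → T = 231/(9.2·0.694658) = 36.1454 ≈ 36.15 kN.
ΣF_x = 0: O_x − T·cos44° = 0 → O_x = 36.1454 × 0.71934 = 26.00 kN.
ΣF_y = 0: O_y + T·sin44° − 15 − 25 = 0 → O_y = 40 − 36.1454 × 0.694658 = 14.89 kN.

T = 36.15 kN, O_x = 26.00 kN, O_y = 14.89 kN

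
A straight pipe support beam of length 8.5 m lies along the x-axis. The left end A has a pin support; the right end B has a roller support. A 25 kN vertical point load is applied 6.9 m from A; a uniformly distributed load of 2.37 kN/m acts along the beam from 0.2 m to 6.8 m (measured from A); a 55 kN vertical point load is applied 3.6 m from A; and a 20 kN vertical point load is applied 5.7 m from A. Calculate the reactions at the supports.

A_x = 0, A_y = 52.20 kN, B_y = 63.44 kN

Resultant of the distributed load: 2.37 × 6.6 = 15.642 kN at 3.5 m from A.
ΣM about A: B_y·8.5 − 25·6.9 − (2.37·6.6)·3.5 − 55·3.6 − 20·5.7 = 0 → B_y = 539.247/8.5 = 63.4408 ≈ 63.44 kN.
ΣF_y = 0: A_y + 63.4408 − 25 − 2.37·6.6 − 55 − 20 = 0 → A_y = 52.20 kN.
ΣF_x = 0: no horizontal applied forces, so A_x = 0.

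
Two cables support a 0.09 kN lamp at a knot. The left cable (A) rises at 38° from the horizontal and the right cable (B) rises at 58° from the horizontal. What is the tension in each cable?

T_A = 0.04796 kN, T_B = 0.07131 kN

ΣF_x = 0: −T_A·cos38° + T_B·cos58° = 0 → T_B = 1.48704·T_A.
ΣF_y = 0: T_A·sin38° + T_B·sin58° = 0.09.
Substitute: T_A·(0.615661 + 1.48704·0.848048) = 0.09 → T_A = 0.0479554 ≈ 0.04796 kN.
Then T_B = 1.48704 × 0.0479554 = 0.07131 kN.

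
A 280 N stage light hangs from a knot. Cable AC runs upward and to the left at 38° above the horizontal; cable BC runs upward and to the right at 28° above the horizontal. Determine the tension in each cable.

T_AC = 270.6 N, T_BC = 241.5 N

ΣF_x = 0: −T_AC·cos38° + T_BC·cos28° = 0 → T_BC = 0.892477·T_AC.
ΣF_y = 0: T_AC·sin38° + T_BC·sin28° = 280.
Substitute: T_AC·(0.615661 + 0.892477·0.469472) = 280 → T_AC = 270.622 ≈ 270.6 N.
Then T_BC = 0.892477 × 270.622 = 241.5 N.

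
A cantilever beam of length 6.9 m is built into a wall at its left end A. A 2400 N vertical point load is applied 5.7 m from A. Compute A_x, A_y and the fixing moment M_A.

ΣF_x = 0: A_x = 0.
ΣF_y = 0: A_y − 2400 = 0 → A_y = 2400 N.
ΣM about A: M_A − 2400·5.7 = 0 → M_A = 13680 N·m.

A_x = 0, A_y = 2400 N, M_A = 13680 N·m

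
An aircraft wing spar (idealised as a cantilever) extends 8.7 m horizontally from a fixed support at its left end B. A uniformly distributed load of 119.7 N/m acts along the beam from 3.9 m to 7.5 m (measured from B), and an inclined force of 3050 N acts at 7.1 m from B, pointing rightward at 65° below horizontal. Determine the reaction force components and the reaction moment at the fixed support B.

Resultant of the distributed load: 119.7 × 3.6 = 430.92 N at 5.7 m from B.
ΣF_x = 0: B_x + 3050·cos65° = 0 → B_x = -1289 N.
ΣF_y = 0: B_y − 119.7·3.6 − 3050·sin65° = 0 → B_y = 3195 N.
ΣM about B: M_B − (119.7·3.6)·5.7 − 3050·sin65°·7.1 = 0 → M_B = 22080 N·m.

B_x = -1289 N, B_y = 3195 N, M_B = 22080 N·m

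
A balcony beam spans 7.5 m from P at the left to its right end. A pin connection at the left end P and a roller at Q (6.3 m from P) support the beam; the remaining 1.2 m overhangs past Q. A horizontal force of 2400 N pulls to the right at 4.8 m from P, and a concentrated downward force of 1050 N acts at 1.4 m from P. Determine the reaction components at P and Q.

P_x = -2400 N, P_y = 816.7 N, Q_y = 233.3 N

Moments about P: Q_y·6.3 − 1050·1.4 = 0 → Q_y = 1470/6.3 = 233.333 ≈ 233.3 N.
ΣF_y = 0: P_y + 233.333 − 1050 = 0 → P_y = 816.7 N.
ΣF_x = 0: P_x + 2400 = 0 → P_x = -2400 N.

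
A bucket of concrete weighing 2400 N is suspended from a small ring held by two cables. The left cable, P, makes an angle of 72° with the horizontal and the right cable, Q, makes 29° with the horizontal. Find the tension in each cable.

ΣF_x = 0: −T_P·cos72° + T_Q·cos29° = 0 → T_Q = 0.353316·T_P.
ΣF_y = 0: T_P·sin72° + T_Q·sin29° = 2400.
Substitute: T_P·(0.951057 + 0.353316·0.48481) = 2400 → T_P = 2138.37 ≈ 2138 N.
Then T_Q = 0.353316 × 2138.37 = 755.5 N.

T_P = 2138 N, T_Q = 755.5 N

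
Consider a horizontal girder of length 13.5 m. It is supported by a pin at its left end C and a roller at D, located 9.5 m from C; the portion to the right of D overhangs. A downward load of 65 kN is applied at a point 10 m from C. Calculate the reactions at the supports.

C_x = 0, C_y = -3.421 kN, D_y = 68.42 kN

Taking moments about C: D_y·9.5 − 65·10 = 0 → D_y = 650/9.5 = 68.4211 ≈ 68.42 kN.
ΣF_y = 0: C_y + 68.4211 − 65 = 0 → C_y = -3.421 kN.
ΣF_x = 0: no horizontal applied forces, so C_x = 0.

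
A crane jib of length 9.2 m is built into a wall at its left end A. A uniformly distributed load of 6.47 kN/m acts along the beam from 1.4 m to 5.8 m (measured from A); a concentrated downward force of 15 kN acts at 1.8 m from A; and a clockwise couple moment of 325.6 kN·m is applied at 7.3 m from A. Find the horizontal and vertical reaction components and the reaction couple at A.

A_x = 0, A_y = 43.47 kN, M_A = 455.1 kN·m

Resultant of the distributed load: 6.47 × 4.4 = 28.468 kN at 3.6 m from A.
ΣF_x = 0: A_x = 0.
ΣF_y = 0: A_y − 6.47·4.4 − 15 = 0 → A_y = 43.47 kN.
ΣM about A: M_A − (6.47·4.4)·3.6 − 15·1.8 − 325.6 = 0 → M_A = 455.1 kN·m.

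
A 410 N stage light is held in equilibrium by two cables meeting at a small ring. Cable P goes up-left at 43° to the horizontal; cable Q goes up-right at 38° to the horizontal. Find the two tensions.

ΣF_x = 0: −T_P·cos43° + T_Q·cos38° = 0 → T_Q = 0.928101·T_P.
ΣF_y = 0: T_P·sin43° + T_Q·sin38° = 410.
Substitute: T_P·(0.681998 + 0.928101·0.615661) = 410 → T_P = 327.112 ≈ 327.1 N.
Then T_Q = 0.928101 × 327.112 = 303.6 N.

T_P = 327.1 N, T_Q = 303.6 N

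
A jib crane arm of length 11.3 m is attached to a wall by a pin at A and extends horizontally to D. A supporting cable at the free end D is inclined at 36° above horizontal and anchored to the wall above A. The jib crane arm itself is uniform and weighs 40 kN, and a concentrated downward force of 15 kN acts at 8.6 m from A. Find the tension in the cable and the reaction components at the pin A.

T = 53.45 kN, A_x = 43.24 kN, A_y = 23.58 kN

ΣM about A: T·sin36°·11.3 − 40·5.65 − 15·8.6 = 0 → T = 355/(11.3·0.587785) = 53.448 ≈ 53.45 kN.
ΣF_x = 0: A_x − T·cos36° = 0 → A_x = 53.448 × 0.809017 = 43.24 kN.
ΣF_y = 0: A_y + T·sin36° − 40 − 15 = 0 → A_y = 55 − 53.448 × 0.587785 = 23.58 kN.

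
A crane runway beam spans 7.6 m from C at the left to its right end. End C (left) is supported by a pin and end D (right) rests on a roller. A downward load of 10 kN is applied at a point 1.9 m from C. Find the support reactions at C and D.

C_x = 0, C_y = 7.500 kN, D_y = 2.500 kN

Taking moments about C: D_y·7.6 − 10·1.9 = 0 → D_y = 19/7.6 = 2.500 kN.
ΣF_y = 0: C_y + 2.5 − 10 = 0 → C_y = 7.500 kN.
ΣF_x = 0: no horizontal applied forces, so C_x = 0.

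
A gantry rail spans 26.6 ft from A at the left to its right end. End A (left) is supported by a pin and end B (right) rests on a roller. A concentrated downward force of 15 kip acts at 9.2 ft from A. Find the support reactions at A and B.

Taking moments about A: B_y·26.6 − 15·9.2 = 0 → B_y = 138/26.6 = 5.18797 ≈ 5.188 kip.
ΣF_y = 0: A_y + 5.18797 − 15 = 0 → A_y = 9.812 kip.
ΣF_x = 0: no horizontal applied forces, so A_x = 0.

A_x = 0, A_y = 9.812 kip, B_y = 5.188 kip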